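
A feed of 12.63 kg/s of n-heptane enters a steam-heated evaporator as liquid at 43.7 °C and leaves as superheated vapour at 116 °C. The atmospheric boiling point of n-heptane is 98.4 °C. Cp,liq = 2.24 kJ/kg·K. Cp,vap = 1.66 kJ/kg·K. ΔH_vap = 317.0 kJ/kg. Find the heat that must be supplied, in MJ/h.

liquid 43.7→98.4 °C: 122.53 kJ/kg
vaporisation at 98.4 °C: 317 kJ/kg
vapour 98.4→116 °C: 29.216 kJ/kg
Δh = 122.53 + 317 + 29.216 = 468.74 kJ/kg
Q = ṁ·Δh = 12.63 kg/s × 468.74 kJ/kg = 5920.2 kJ/s
|Q| = 5920.2 kW = 21313 MJ/h

Q = 21300 MJ/h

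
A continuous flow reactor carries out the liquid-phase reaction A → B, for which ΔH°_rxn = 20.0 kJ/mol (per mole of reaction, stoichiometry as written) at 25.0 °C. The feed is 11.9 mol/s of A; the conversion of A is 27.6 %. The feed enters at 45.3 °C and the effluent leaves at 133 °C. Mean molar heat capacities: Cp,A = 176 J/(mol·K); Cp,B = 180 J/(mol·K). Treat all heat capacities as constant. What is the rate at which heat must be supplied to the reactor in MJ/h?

Q_in = 903 MJ/h

Extent of reaction ξ = 0.276 × 11.9 = 3.2844 mol/s
Reaction term: ξ·ΔH°_rxn = 3.2844 × 20.0 = 65.688 kJ/s
Sensible, feed 45.3→25 °C: -42.516 kJ/s
Outlet flows (mol/s): A 8.6156, B 3.2844
Sensible, products 25→133 °C: 227.61 kJ/s
Q = ΔH = 250.79 kJ/s = 250.79 kW
Heat supplied = 902.83 MJ/h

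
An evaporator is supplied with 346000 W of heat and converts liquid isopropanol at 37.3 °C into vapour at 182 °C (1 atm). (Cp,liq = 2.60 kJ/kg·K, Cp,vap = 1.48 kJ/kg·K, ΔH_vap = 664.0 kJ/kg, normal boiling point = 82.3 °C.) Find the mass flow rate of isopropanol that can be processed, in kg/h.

Δh = 2.60×(82.3−37.3) + 664.0 + 1.48×(182−82.3) = 928.56 kJ/kg
Q = 346000 W = 346 kJ/s = 1.2456e+06 kJ/h
ṁ = Q/Δh = 1.2456e+06 / 928.56 = 1341.4 kg/h

ṁ = 1340 kg/h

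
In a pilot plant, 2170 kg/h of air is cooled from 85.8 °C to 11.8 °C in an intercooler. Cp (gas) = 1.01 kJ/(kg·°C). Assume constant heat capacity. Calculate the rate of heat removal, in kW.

Q = ṁ·Cp·ΔT = 2170 × 1.01 × (11.8 − 85.8) = -162190 kJ/h
Converting: 162190 / 3600 s = 45.052 kW

Q_c = 45.1 kW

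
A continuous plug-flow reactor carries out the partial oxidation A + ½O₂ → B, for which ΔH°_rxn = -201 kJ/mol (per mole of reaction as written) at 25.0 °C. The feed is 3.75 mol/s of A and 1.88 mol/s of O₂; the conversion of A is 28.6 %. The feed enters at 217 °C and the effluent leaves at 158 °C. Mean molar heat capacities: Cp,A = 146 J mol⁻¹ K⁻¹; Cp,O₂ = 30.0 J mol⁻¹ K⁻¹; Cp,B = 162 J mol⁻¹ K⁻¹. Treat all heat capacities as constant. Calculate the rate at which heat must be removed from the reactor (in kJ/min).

Extent of reaction ξ = 0.286 × 3.75 = 1.0725 mol/s
Reaction term: ξ·ΔH°_rxn = 1.0725 × -201 = -215.57 kJ/s
Sensible, feed 217→25 °C: -115.95 kJ/s
Outlet flows (mol/s): A 2.6775, O₂ 1.3438, B 1.0725
Sensible, products 25→158 °C: 80.461 kJ/s
Q = ΔH = -251.06 kJ/s = -251.06 kW
Heat removed = 15064 kJ/min

Q_out = 15100 kJ/min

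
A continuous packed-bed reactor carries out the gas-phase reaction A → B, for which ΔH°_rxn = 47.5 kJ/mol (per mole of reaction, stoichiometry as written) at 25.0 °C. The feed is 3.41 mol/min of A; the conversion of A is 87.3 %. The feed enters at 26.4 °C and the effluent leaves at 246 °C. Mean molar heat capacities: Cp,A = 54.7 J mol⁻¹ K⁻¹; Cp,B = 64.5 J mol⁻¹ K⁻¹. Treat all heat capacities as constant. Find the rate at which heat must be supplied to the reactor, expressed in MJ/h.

Extent of reaction ξ = 0.873 × 3.41 = 2.9769 mol/min
Reaction term: ξ·ΔH°_rxn = 2.9769 × 47.5 = 141.4 kJ/min
Sensible, feed 26.4→25 °C: -0.26114 kJ/min
Outlet flows (mol/min): A 0.43307, B 2.9769
Sensible, products 25→246 °C: 47.67 kJ/min
Q = ΔH = 188.81 kJ/min = 3.1469 kW
Heat supplied = 11.329 MJ/h

Q_in = 11.3 MJ/h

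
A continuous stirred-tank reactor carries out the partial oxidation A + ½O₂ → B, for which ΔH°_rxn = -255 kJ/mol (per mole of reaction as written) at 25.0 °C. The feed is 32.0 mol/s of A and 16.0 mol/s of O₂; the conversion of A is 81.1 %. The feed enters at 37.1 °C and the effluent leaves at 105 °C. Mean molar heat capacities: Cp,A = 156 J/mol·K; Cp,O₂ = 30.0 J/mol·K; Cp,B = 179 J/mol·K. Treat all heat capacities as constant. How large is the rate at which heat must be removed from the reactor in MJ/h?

Q_out = 22400 MJ/h

Extent of reaction ξ = 0.811 × 32.0 = 25.952 mol/s
Reaction term: ξ·ΔH°_rxn = 25.952 × -255 = -6617.8 kJ/s
Sensible, feed 37.1→25 °C: -66.211 kJ/s
Outlet flows (mol/s): A 6.048, O₂ 3.024, B 25.952
Sensible, products 25→105 °C: 454.37 kJ/s
Q = ΔH = -6229.6 kJ/s = -6229.6 kW
Heat removed = 22427 MJ/h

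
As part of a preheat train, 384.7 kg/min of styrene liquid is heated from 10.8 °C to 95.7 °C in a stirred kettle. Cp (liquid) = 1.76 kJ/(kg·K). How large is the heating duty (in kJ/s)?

Q = ṁ·Cp·ΔT = 384.7 × 1.76 × (95.7 − 10.8) = 57483 kJ/min
Converting: 57483 / 60 s = 958.06 kW

Q = 958 kJ/s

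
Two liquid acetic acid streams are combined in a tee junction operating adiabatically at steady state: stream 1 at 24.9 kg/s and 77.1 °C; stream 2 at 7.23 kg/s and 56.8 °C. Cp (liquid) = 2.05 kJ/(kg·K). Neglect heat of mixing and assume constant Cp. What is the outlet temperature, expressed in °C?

No heat crosses the boundary, so H_out = H_in.
T_out = Σ ṁᵢCp,ᵢTᵢ / Σ ṁᵢCp,ᵢ
      = 4777.4 / 65.867 = 72.532 °C

T_out = 72.5 °C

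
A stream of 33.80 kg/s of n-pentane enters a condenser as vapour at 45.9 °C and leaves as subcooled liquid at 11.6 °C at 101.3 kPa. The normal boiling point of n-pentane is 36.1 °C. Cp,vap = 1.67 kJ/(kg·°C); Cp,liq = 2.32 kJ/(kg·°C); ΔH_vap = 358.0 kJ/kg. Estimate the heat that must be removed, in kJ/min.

Q_c = 874000 kJ/min

vapour 45.9→36.1 °C: -16.366 kJ/kg
condensation at 36.1 °C: -358 kJ/kg
liquid 36.1→11.6 °C: -56.84 kJ/kg
Δh = -16.366 + -358 + -56.84 = -431.21 kJ/kg
Q = ṁ·Δh = 33.80 kg/s × -431.21 kJ/kg = -14575 kJ/s
|Q| = 14575 kW = 874490 kJ/min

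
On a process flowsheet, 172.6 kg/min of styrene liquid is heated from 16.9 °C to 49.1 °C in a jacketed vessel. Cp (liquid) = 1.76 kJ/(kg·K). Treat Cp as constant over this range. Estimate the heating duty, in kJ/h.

Q = 587000 kJ/h

Q = ṁ·Cp·ΔT = 172.6 × 1.76 × (49.1 − 16.9) = 9781.6 kJ/min
Converting: 9781.6 / 60 s = 163.03 kW
Heating duty = 586900 kJ/h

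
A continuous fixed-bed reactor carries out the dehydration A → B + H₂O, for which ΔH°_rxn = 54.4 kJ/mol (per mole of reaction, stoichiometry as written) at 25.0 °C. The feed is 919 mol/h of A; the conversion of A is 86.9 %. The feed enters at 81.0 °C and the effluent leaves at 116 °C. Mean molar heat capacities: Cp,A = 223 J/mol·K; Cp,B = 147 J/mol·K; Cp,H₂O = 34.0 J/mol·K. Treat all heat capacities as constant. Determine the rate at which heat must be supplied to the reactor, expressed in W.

Extent of reaction ξ = 0.869 × 919 = 798.61 mol/h
Reaction term: ξ·ΔH°_rxn = 798.61 × 54.4 = 43444 kJ/h
Sensible, feed 81.0→25 °C: -11476 kJ/h
Outlet flows (mol/h): A 120.39, B 798.61, H₂O 798.61
Sensible, products 25→116 °C: 15597 kJ/h
Q = ΔH = 47565 kJ/h = 13.212 kW
Heat supplied = 13212 W

Q_in = 13200 W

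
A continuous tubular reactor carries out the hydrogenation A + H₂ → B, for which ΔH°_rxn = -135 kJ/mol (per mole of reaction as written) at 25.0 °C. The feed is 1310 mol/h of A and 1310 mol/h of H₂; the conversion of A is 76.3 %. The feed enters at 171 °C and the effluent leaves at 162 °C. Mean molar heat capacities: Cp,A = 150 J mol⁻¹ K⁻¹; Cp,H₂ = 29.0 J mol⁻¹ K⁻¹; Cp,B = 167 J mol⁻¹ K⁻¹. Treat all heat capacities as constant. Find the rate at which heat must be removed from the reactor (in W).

Extent of reaction ξ = 0.763 × 1310 = 999.53 mol/h
Reaction term: ξ·ΔH°_rxn = 999.53 × -135 = -134940 kJ/h
Sensible, feed 171→25 °C: -34236 kJ/h
Outlet flows (mol/h): A 310.47, H₂ 310.47, B 999.53
Sensible, products 25→162 °C: 30482 kJ/h
Q = ΔH = -138690 kJ/h = -38.525 kW
Heat removed = 38525 W

Q_out = 38500 W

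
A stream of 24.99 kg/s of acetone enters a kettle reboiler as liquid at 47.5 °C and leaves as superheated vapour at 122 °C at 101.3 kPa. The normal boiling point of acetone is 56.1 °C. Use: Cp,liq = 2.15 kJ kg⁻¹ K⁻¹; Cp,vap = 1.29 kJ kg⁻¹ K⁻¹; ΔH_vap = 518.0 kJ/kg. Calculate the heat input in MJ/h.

liquid 47.5→56.1 °C: 18.49 kJ/kg
vaporisation at 56.1 °C: 518 kJ/kg
vapour 56.1→122 °C: 85.011 kJ/kg
Δh = 18.49 + 518 + 85.011 = 621.5 kJ/kg
Q = ṁ·Δh = 24.99 kg/s × 621.5 kJ/kg = 15531 kJ/s
|Q| = 15531 kW = 55913 MJ/h

Q = 55900 MJ/h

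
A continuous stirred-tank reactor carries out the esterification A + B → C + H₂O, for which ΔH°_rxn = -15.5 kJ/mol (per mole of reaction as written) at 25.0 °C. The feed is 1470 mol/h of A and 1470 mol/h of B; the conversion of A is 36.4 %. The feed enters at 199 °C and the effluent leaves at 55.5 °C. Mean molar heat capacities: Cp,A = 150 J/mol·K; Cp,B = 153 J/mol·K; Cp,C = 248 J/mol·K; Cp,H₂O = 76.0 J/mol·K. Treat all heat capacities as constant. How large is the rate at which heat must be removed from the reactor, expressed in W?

Extent of reaction ξ = 0.364 × 1470 = 535.08 mol/h
Reaction term: ξ·ΔH°_rxn = 535.08 × -15.5 = -8293.7 kJ/h
Sensible, feed 199→25 °C: -77501 kJ/h
Outlet flows (mol/h): A 934.92, B 934.92, C 535.08, H₂O 535.08
Sensible, products 25→55.5 °C: 13928 kJ/h
Q = ΔH = -71867 kJ/h = -19.963 kW
Heat removed = 19963 W

Q_out = 20000 W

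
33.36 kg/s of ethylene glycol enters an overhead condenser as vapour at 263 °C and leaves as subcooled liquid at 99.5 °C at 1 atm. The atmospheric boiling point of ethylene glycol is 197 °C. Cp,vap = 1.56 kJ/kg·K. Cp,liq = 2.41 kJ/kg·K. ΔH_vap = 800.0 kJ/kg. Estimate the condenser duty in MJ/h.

vapour 263→197 °C: -102.96 kJ/kg
condensation at 197 °C: -800 kJ/kg
liquid 197→99.5 °C: -234.98 kJ/kg
Δh = -102.96 + -800 + -234.98 = -1137.9 kJ/kg
Q = ṁ·Δh = 33.36 kg/s × -1137.9 kJ/kg = -37962 kJ/s
|Q| = 37962 kW = 136660 MJ/h

Q_c = 137000 MJ/h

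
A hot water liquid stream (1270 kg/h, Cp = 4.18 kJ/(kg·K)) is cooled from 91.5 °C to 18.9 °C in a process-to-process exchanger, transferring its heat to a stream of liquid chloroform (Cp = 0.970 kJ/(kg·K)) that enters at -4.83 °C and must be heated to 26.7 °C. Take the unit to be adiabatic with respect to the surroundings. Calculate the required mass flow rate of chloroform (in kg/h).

Heat released by hot stream: Q = 1270 × 4.18 × (91.5 − 18.9) = 385400 kJ/h
Energy balance on cold side (adiabatic exchanger): Q = ṁ_c·Cp_c·(T_c,out − T_c,in)
ṁ_c = 385400 / [0.970 × (26.7 − -4.83)] = 12601 kg/h

ṁ_c = 12600 kg/h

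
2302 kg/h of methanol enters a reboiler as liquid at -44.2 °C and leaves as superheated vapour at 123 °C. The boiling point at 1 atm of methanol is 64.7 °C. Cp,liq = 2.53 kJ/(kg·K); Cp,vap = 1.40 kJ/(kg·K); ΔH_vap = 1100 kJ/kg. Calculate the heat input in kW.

Q = 932 kW

liquid -44.2→64.7 °C: 275.52 kJ/kg
vaporisation at 64.7 °C: 1100 kJ/kg
vapour 64.7→123 °C: 81.62 kJ/kg
Δh = 275.52 + 1100 + 81.62 = 1457.1 kJ/kg
Q = ṁ·Δh = 2302 kg/h × 1457.1 kJ/kg = 3.3543e+06 kJ/h
|Q| = 931.76 kW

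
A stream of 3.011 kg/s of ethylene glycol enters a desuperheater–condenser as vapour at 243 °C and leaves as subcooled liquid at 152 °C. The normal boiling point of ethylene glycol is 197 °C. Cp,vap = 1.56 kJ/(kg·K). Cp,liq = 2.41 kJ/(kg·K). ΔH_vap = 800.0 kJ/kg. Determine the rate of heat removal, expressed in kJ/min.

vapour 243→197 °C: -71.76 kJ/kg
condensation at 197 °C: -800 kJ/kg
liquid 197→152 °C: -108.45 kJ/kg
Δh = -71.76 + -800 + -108.45 = -980.21 kJ/kg
Q = ṁ·Δh = 3.011 kg/s × -980.21 kJ/kg = -2951.4 kJ/s
|Q| = 2951.4 kW = 177080 kJ/min

Q_c = 177000 kJ/min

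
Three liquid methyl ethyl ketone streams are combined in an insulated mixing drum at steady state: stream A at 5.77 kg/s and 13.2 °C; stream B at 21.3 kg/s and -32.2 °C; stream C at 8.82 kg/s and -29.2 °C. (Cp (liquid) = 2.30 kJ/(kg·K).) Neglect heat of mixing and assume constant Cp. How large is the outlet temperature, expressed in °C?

T_out = -24.2 °C

No heat crosses the boundary, so H_out = H_in.
T_out = Σ ṁᵢCp,ᵢTᵢ / Σ ṁᵢCp,ᵢ
      = -1994.7 / 82.547 = -24.164 °C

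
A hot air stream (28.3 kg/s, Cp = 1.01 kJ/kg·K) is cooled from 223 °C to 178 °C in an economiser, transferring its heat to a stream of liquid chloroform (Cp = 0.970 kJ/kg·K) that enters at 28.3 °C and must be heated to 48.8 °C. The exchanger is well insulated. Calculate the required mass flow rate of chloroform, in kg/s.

Heat released by hot stream: Q = 28.3 × 1.01 × (223 − 178) = 1286.2 kJ/s
Energy balance on cold side (adiabatic exchanger): Q = ṁ_c·Cp_c·(T_c,out − T_c,in)
ṁ_c = 1286.2 / [0.970 × (48.8 − 28.3)] = 64.684 kg/s

ṁ_c = 64.7 kg/s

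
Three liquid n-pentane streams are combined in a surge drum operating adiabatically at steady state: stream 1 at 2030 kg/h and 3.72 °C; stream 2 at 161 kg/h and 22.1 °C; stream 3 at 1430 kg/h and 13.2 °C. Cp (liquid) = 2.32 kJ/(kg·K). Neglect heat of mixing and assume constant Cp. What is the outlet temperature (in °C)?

No heat crosses the boundary, so H_out = H_in.
T_out = Σ ṁᵢCp,ᵢTᵢ / Σ ṁᵢCp,ᵢ
      = 69567 / 8400.7 = 8.2811 °C

T_out = 8.28 °C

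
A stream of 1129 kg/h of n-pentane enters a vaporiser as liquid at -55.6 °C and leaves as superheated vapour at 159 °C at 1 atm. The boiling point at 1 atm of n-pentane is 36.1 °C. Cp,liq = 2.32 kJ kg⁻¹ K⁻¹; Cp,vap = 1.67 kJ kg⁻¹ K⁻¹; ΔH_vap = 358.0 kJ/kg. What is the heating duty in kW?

Q = 243 kW

liquid -55.6→36.1 °C: 212.74 kJ/kg
vaporisation at 36.1 °C: 358 kJ/kg
vapour 36.1→159 °C: 205.24 kJ/kg
Δh = 212.74 + 358 + 205.24 = 775.99 kJ/kg
Q = ṁ·Δh = 1129 kg/h × 775.99 kJ/kg = 876090 kJ/h
|Q| = 243.36 kW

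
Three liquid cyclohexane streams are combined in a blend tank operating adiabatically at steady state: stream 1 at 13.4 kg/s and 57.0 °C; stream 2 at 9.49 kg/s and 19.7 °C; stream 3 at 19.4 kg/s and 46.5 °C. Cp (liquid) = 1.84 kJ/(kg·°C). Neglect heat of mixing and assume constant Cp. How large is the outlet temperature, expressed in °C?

T_out = 43.8 °C

Adiabatic, steady state ⇒ Σ ṁᵢCp,ᵢ(T_out − Tᵢ) = 0
Σ ṁᵢCp,ᵢTᵢ = 13.4×1.84×57.0 + 9.49×1.84×19.7 + 19.4×1.84×46.5 = 3409.2
Σ ṁᵢCp,ᵢ = 13.4×1.84 + 9.49×1.84 + 19.4×1.84 = 77.814
T_out = 3409.2 / 77.814 = 43.813 °C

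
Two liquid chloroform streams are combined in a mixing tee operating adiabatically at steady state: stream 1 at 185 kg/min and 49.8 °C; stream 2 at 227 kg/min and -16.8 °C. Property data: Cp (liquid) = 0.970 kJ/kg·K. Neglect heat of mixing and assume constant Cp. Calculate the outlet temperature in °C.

No heat crosses the boundary, so H_out = H_in.
Σ ṁᵢCp,ᵢTᵢ = 185×0.970×49.8 + 227×0.970×-16.8 = 5237.4
Σ ṁᵢCp,ᵢ = 185×0.970 + 227×0.970 = 399.64
T_out = 5237.4 / 399.64 = 13.105 °C

T_out = 13.1 °C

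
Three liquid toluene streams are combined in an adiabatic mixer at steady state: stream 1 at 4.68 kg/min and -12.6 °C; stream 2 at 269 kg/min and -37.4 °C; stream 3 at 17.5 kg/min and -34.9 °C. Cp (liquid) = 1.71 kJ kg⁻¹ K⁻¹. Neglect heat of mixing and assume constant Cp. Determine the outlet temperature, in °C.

T_out = -36.9 °C

Adiabatic, steady state ⇒ Σ ṁᵢCp,ᵢ(T_out − Tᵢ) = 0
Σ ṁᵢCp,ᵢTᵢ = 4.68×1.71×-12.6 + 269×1.71×-37.4 + 17.5×1.71×-34.9 = -18349
Σ ṁᵢCp,ᵢ = 4.68×1.71 + 269×1.71 + 17.5×1.71 = 497.92
T_out = -18349 / 497.92 = -36.851 °C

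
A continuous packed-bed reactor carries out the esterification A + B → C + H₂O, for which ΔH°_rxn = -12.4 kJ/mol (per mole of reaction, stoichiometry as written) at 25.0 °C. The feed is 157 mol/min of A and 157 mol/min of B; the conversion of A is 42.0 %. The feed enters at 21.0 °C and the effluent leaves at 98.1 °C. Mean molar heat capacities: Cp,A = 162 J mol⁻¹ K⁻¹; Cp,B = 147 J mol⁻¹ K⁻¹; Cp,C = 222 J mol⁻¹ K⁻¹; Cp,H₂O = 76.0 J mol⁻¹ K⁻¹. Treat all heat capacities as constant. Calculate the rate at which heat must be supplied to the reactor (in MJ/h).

Extent of reaction ξ = 0.420 × 157 = 65.94 mol/min
Reaction term: ξ·ΔH°_rxn = 65.94 × -12.4 = -817.66 kJ/min
Sensible, feed 21.0→25 °C: 194.05 kJ/min
Outlet flows (mol/min): A 91.06, B 91.06, C 65.94, H₂O 65.94
Sensible, products 25→98.1 °C: 3493.3 kJ/min
Q = ΔH = 2869.7 kJ/min = 47.828 kW
Heat supplied = 172.18 MJ/h

Q_in = 172 MJ/h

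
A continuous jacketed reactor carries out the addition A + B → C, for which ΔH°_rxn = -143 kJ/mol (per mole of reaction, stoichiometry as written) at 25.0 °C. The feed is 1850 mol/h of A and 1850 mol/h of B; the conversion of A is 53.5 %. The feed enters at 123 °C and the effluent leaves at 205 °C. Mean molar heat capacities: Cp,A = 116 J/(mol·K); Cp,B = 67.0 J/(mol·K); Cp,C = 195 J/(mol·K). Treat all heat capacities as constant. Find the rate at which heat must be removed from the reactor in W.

Q_out = 31000 W

Extent of reaction ξ = 0.535 × 1850 = 989.75 mol/h
Reaction term: ξ·ΔH°_rxn = 989.75 × -143 = -141530 kJ/h
Sensible, feed 123→25 °C: -33178 kJ/h
Outlet flows (mol/h): A 860.25, B 860.25, C 989.75
Sensible, products 25→205 °C: 63077 kJ/h
Q = ΔH = -111640 kJ/h = -31.01 kW
Heat removed = 31010 W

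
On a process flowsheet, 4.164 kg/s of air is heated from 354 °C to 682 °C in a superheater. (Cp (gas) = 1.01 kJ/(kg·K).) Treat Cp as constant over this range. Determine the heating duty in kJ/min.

Q = ṁ·Cp·ΔT = 4.164 × 1.01 × (682 − 354) = 1379.4 kJ/s
Heating duty = 82767 kJ/min

Q = 82800 kJ/min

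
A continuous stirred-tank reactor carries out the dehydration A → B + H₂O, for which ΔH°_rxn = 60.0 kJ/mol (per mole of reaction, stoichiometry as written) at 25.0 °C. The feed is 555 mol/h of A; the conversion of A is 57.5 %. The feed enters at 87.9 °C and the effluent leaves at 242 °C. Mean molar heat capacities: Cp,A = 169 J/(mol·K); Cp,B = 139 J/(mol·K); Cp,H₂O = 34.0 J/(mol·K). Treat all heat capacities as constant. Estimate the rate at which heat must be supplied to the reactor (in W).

Q_in = 9410 W

Extent of reaction ξ = 0.575 × 555 = 319.12 mol/h
Reaction term: ξ·ΔH°_rxn = 319.12 × 60.0 = 19148 kJ/h
Sensible, feed 87.9→25 °C: -5899.7 kJ/h
Outlet flows (mol/h): A 235.88, B 319.12, H₂O 319.12
Sensible, products 25→242 °C: 20631 kJ/h
Q = ΔH = 33878 kJ/h = 9.4106 kW
Heat supplied = 9410.6 W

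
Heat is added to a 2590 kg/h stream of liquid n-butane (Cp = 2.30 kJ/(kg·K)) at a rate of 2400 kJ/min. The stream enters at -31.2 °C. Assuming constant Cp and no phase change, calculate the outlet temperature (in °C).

Q = 2400 kJ/min = 144000 kJ/h
ΔT = Q/(ṁ·Cp) = 144000/(2590×2.30) = 24.173 K
T_out = -31.2 + 24.173 = -7.0268 °C

T_out = -7.03 °C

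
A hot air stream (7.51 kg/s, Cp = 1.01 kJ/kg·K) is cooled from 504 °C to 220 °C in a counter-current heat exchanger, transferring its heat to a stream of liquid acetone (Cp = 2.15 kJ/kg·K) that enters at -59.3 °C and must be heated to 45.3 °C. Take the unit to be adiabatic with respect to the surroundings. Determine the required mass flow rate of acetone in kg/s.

Heat released by hot stream: Q = 7.51 × 1.01 × (504 − 220) = 2154.2 kJ/s
Energy balance on cold side (adiabatic exchanger): Q = ṁ_c·Cp_c·(T_c,out − T_c,in)
ṁ_c = 2154.2 / [2.15 × (45.3 − -59.3)] = 9.5788 kg/s

ṁ_c = 9.58 kg/s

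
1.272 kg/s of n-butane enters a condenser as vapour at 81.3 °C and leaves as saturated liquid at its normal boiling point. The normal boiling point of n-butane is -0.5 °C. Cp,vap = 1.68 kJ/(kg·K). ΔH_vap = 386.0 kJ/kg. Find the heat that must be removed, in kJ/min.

vapour 81.3→-0.5 °C: -137.42 kJ/kg
condensation at -0.5 °C: -386 kJ/kg
Δh = -137.42 + -386 = -523.42 kJ/kg
Q = ṁ·Δh = 1.272 kg/s × -523.42 kJ/kg = -665.8 kJ/s
|Q| = 665.8 kW = 39948 kJ/min

Q_c = 39900 kJ/min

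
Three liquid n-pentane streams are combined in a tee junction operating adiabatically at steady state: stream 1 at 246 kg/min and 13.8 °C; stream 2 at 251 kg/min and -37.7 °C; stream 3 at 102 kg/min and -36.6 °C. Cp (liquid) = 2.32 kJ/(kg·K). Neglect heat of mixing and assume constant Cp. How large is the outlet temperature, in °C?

Adiabatic, steady state ⇒ Σ ṁᵢCp,ᵢ(T_out − Tᵢ) = 0
T_out = Σ ṁᵢCp,ᵢTᵢ / Σ ṁᵢCp,ᵢ
      = -22739 / 1389.7 = -16.362 °C

T_out = -16.4 °C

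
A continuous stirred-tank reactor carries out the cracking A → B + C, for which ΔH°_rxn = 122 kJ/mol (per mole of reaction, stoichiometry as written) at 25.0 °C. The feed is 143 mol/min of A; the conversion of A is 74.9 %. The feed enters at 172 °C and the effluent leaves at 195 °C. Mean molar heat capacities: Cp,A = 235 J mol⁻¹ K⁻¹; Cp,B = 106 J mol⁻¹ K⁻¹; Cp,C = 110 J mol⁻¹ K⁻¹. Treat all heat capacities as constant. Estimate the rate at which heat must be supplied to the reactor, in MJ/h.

Extent of reaction ξ = 0.749 × 143 = 107.11 mol/min
Reaction term: ξ·ΔH°_rxn = 107.11 × 122 = 13067 kJ/min
Sensible, feed 172→25 °C: -4939.9 kJ/min
Outlet flows (mol/min): A 35.893, B 107.11, C 107.11
Sensible, products 25→195 °C: 5366.9 kJ/min
Q = ΔH = 13494 kJ/min = 224.9 kW
Heat supplied = 809.64 MJ/h

Q_in = 810 MJ/h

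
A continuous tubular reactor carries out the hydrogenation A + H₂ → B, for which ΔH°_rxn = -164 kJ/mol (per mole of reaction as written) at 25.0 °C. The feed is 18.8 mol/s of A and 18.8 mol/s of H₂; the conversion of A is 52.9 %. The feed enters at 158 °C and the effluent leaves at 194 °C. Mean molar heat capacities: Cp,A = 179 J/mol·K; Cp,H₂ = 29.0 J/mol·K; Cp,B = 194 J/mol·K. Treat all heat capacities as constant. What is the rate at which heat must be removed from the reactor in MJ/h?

Extent of reaction ξ = 0.529 × 18.8 = 9.9452 mol/s
Reaction term: ξ·ΔH°_rxn = 9.9452 × -164 = -1631 kJ/s
Sensible, feed 158→25 °C: -520.08 kJ/s
Outlet flows (mol/s): A 8.8548, H₂ 8.8548, B 9.9452
Sensible, products 25→194 °C: 637.33 kJ/s
Q = ΔH = -1513.8 kJ/s = -1513.8 kW
Heat removed = 5449.6 MJ/h

Q_out = 5450 MJ/h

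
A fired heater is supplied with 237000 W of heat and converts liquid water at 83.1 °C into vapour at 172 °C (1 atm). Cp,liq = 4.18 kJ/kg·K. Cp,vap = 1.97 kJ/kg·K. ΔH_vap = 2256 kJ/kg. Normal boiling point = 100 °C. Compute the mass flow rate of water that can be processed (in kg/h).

Δh = 4.18×(100−83.1) + 2256 + 1.97×(172−100) = 2468.5 kJ/kg
Q = 237000 W = 237 kJ/s = 853200 kJ/h
ṁ = Q/Δh = 853200 / 2468.5 = 345.64 kg/h

ṁ = 346 kg/h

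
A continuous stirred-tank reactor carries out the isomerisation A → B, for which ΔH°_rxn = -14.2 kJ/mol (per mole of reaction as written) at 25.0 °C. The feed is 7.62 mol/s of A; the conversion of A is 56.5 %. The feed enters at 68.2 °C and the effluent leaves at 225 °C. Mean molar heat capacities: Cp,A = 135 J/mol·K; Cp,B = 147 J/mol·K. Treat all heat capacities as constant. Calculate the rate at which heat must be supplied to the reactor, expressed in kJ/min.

Extent of reaction ξ = 0.565 × 7.62 = 4.3053 mol/s
Reaction term: ξ·ΔH°_rxn = 4.3053 × -14.2 = -61.135 kJ/s
Sensible, feed 68.2→25 °C: -44.44 kJ/s
Outlet flows (mol/s): A 3.3147, B 4.3053
Sensible, products 25→225 °C: 216.07 kJ/s
Q = ΔH = 110.5 kJ/s = 110.5 kW
Heat supplied = 6629.9 kJ/min

Q_in = 6630 kJ/min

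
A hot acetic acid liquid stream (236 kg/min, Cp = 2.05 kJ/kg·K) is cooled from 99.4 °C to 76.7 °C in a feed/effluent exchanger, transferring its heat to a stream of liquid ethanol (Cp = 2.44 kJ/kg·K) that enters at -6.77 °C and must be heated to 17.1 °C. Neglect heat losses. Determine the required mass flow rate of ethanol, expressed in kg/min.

Heat released by hot stream: Q = 236 × 2.05 × (99.4 − 76.7) = 10982 kJ/min
Energy balance on cold side (adiabatic exchanger): Q = ṁ_c·Cp_c·(T_c,out − T_c,in)
ṁ_c = 10982 / [2.44 × (17.1 − -6.77)] = 188.56 kg/min

ṁ_c = 189 kg/min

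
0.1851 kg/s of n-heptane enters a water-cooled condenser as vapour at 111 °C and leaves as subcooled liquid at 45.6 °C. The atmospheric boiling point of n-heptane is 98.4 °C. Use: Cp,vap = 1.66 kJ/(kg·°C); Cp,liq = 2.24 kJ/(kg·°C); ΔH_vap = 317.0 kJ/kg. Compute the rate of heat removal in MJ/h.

Q_c = 304 MJ/h

vapour 111→98.4 °C: -20.916 kJ/kg
condensation at 98.4 °C: -317 kJ/kg
liquid 98.4→45.6 °C: -118.27 kJ/kg
Δh = -20.916 + -317 + -118.27 = -456.19 kJ/kg
Q = ṁ·Δh = 0.1851 kg/s × -456.19 kJ/kg = -84.44 kJ/s
|Q| = 84.44 kW = 303.99 MJ/h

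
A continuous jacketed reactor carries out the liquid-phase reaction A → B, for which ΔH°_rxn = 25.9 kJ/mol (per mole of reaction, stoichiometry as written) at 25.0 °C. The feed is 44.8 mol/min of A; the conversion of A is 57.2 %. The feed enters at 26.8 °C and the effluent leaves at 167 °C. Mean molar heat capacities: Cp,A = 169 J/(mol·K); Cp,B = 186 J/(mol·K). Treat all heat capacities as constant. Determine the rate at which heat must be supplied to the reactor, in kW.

Extent of reaction ξ = 0.572 × 44.8 = 25.626 mol/min
Reaction term: ξ·ΔH°_rxn = 25.626 × 25.9 = 663.7 kJ/min
Sensible, feed 26.8→25 °C: -13.628 kJ/min
Outlet flows (mol/min): A 19.174, B 25.626
Sensible, products 25→167 °C: 1137 kJ/min
Q = ΔH = 1787 kJ/min = 29.784 kW
Heat supplied = 29.784 kW

Q_in = 29.8 kW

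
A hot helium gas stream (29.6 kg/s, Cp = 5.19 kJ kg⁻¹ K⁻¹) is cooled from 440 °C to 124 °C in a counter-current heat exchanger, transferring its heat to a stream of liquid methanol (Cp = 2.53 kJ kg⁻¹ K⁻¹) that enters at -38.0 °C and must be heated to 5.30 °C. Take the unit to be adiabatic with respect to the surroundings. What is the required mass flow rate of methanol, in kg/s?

ṁ_c = 443 kg/s

Heat released by hot stream: Q = 29.6 × 5.19 × (440 − 124) = 48545 kJ/s
Energy balance on cold side (adiabatic exchanger): Q = ṁ_c·Cp_c·(T_c,out − T_c,in)
ṁ_c = 48545 / [2.53 × (5.30 − -38.0)] = 443.14 kg/s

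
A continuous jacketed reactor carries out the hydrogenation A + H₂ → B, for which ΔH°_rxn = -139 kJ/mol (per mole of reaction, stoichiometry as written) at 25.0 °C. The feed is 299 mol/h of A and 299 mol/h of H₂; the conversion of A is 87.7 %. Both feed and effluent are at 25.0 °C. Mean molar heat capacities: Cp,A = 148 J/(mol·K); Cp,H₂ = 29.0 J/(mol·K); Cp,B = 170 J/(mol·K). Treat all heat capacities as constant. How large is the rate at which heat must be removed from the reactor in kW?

Extent of reaction ξ = 0.877 × 299 = 262.22 mol/h
Reaction term: ξ·ΔH°_rxn = 262.22 × -139 = -36449 kJ/h
Q = ΔH = -36449 kJ/h = -10.125 kW
Heat removed = 10.125 kW

Q_out = 10.1 kW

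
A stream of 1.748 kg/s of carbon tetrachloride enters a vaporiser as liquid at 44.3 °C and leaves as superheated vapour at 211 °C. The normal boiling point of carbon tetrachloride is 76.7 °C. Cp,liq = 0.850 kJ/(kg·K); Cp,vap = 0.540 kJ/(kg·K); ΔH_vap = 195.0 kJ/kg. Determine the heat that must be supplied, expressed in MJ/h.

liquid 44.3→76.7 °C: 27.54 kJ/kg
vaporisation at 76.7 °C: 195 kJ/kg
vapour 76.7→211 °C: 72.522 kJ/kg
Δh = 27.54 + 195 + 72.522 = 295.06 kJ/kg
Q = ṁ·Δh = 1.748 kg/s × 295.06 kJ/kg = 515.77 kJ/s
|Q| = 515.77 kW = 1856.8 MJ/h

Q = 1860 MJ/h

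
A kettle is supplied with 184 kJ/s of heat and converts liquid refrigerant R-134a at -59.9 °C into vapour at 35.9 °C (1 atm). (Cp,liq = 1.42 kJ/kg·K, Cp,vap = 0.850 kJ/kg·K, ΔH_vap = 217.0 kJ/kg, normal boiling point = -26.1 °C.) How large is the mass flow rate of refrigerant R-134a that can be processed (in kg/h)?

ṁ = 2090 kg/h

Δh = 1.42×(-26.1−-59.9) + 217.0 + 0.850×(35.9−-26.1) = 317.7 kJ/kg
Q = 184 kJ/s = 184 kJ/s = 662400 kJ/h
ṁ = Q/Δh = 662400 / 317.7 = 2085 kg/h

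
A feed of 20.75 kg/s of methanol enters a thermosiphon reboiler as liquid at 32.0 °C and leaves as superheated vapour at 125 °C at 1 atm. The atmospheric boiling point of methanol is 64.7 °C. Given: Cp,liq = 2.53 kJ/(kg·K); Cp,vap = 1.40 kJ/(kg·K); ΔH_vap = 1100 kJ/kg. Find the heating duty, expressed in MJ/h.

liquid 32.0→64.7 °C: 82.731 kJ/kg
vaporisation at 64.7 °C: 1100 kJ/kg
vapour 64.7→125 °C: 84.42 kJ/kg
Δh = 82.731 + 1100 + 84.42 = 1267.2 kJ/kg
Q = ṁ·Δh = 20.75 kg/s × 1267.2 kJ/kg = 26293 kJ/s
|Q| = 26293 kW = 94656 MJ/h

Q = 94700 MJ/h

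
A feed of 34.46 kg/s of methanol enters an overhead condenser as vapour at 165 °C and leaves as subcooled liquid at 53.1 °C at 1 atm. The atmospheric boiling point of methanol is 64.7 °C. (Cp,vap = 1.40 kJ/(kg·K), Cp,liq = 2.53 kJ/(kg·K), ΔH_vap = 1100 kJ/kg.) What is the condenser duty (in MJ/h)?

Q_c = 158000 MJ/h

vapour 165→64.7 °C: -140.42 kJ/kg
condensation at 64.7 °C: -1100 kJ/kg
liquid 64.7→53.1 °C: -29.348 kJ/kg
Δh = -140.42 + -1100 + -29.348 = -1269.8 kJ/kg
Q = ṁ·Δh = 34.46 kg/s × -1269.8 kJ/kg = -43756 kJ/s
|Q| = 43756 kW = 157520 MJ/h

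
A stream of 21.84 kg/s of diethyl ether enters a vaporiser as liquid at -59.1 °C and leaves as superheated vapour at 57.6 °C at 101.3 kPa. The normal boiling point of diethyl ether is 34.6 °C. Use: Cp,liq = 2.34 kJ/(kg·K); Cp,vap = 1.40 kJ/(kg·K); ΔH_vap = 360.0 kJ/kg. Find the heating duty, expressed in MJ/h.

Q = 48100 MJ/h

liquid -59.1→34.6 °C: 219.26 kJ/kg
vaporisation at 34.6 °C: 360 kJ/kg
vapour 34.6→57.6 °C: 32.2 kJ/kg
Δh = 219.26 + 360 + 32.2 = 611.46 kJ/kg
Q = ṁ·Δh = 21.84 kg/s × 611.46 kJ/kg = 13354 kJ/s
|Q| = 13354 kW = 48075 MJ/h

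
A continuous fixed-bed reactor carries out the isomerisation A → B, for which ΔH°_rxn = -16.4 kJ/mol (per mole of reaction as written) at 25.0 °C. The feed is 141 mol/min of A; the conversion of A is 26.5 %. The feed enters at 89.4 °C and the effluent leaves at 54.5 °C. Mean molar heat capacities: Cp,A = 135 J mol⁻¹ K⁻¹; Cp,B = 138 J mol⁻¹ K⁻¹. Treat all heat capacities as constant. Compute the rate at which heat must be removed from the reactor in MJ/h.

Q_out = 76.4 MJ/h

Extent of reaction ξ = 0.265 × 141 = 37.365 mol/min
Reaction term: ξ·ΔH°_rxn = 37.365 × -16.4 = -612.79 kJ/min
Sensible, feed 89.4→25 °C: -1225.9 kJ/min
Outlet flows (mol/min): A 103.63, B 37.365
Sensible, products 25→54.5 °C: 564.84 kJ/min
Q = ΔH = -1273.8 kJ/min = -21.23 kW
Heat removed = 76.428 MJ/h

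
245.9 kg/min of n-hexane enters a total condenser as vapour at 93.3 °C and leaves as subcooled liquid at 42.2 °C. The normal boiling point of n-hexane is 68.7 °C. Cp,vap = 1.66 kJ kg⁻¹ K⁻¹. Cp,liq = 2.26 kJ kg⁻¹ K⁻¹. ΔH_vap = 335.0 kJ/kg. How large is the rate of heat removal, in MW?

vapour 93.3→68.7 °C: -40.836 kJ/kg
condensation at 68.7 °C: -335 kJ/kg
liquid 68.7→42.2 °C: -59.89 kJ/kg
Δh = -40.836 + -335 + -59.89 = -435.73 kJ/kg
Q = ṁ·Δh = 245.9 kg/min × -435.73 kJ/kg = -107150 kJ/min
|Q| = 1785.8 kW = 1.7858 MW

Q_c = 1.79 MW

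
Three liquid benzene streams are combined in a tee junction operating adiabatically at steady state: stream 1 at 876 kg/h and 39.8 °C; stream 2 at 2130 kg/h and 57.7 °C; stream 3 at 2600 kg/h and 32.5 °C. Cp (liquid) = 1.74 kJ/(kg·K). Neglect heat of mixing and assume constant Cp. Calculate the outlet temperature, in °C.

Adiabatic, steady state ⇒ Σ ṁᵢCp,ᵢ(T_out − Tᵢ) = 0
Σ ṁᵢCp,ᵢTᵢ = 876×1.74×39.8 + 2130×1.74×57.7 + 2600×1.74×32.5 = 421540
Σ ṁᵢCp,ᵢ = 876×1.74 + 2130×1.74 + 2600×1.74 = 9754.4
T_out = 421540 / 9754.4 = 43.215 °C

T_out = 43.2 °C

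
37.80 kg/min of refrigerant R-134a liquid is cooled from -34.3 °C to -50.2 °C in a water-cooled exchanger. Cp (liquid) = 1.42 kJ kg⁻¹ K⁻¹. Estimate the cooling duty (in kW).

Q_c = 14.2 kW

Q = ṁ·Cp·ΔT = 37.80 × 1.42 × (-50.2 − -34.3) = -853.45 kJ/min
Converting: 853.45 / 60 s = 14.224 kW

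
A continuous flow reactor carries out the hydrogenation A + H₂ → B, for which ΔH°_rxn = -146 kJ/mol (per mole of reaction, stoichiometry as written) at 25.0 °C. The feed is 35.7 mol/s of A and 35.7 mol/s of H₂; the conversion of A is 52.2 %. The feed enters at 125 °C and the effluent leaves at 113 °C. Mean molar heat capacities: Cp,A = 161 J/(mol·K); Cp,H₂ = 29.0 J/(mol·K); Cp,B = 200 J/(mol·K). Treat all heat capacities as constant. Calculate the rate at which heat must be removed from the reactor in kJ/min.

Q_out = 167000 kJ/min

Extent of reaction ξ = 0.522 × 35.7 = 18.635 mol/s
Reaction term: ξ·ΔH°_rxn = 18.635 × -146 = -2720.8 kJ/s
Sensible, feed 125→25 °C: -678.3 kJ/s
Outlet flows (mol/s): A 17.065, H₂ 17.065, B 18.635
Sensible, products 25→113 °C: 613.3 kJ/s
Q = ΔH = -2785.8 kJ/s = -2785.8 kW
Heat removed = 167150 kJ/min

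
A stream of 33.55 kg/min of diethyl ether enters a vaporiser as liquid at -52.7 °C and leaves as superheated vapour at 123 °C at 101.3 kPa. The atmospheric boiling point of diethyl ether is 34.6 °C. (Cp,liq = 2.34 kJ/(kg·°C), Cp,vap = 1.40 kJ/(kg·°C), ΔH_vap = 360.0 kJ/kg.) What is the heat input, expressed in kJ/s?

liquid -52.7→34.6 °C: 204.28 kJ/kg
vaporisation at 34.6 °C: 360 kJ/kg
vapour 34.6→123 °C: 123.76 kJ/kg
Δh = 204.28 + 360 + 123.76 = 688.04 kJ/kg
Q = ṁ·Δh = 33.55 kg/min × 688.04 kJ/kg = 23084 kJ/min
|Q| = 384.73 kW

Q = 385 kJ/s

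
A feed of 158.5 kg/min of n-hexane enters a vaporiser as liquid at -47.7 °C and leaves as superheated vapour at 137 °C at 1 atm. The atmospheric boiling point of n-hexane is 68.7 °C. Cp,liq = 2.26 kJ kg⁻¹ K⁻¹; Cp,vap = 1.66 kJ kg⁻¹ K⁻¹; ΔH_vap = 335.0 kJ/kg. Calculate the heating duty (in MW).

Q = 1.88 MW

liquid -47.7→68.7 °C: 263.06 kJ/kg
vaporisation at 68.7 °C: 335 kJ/kg
vapour 68.7→137 °C: 113.38 kJ/kg
Δh = 263.06 + 335 + 113.38 = 711.44 kJ/kg
Q = ṁ·Δh = 158.5 kg/min × 711.44 kJ/kg = 112760 kJ/min
|Q| = 1879.4 kW = 1.8794 MW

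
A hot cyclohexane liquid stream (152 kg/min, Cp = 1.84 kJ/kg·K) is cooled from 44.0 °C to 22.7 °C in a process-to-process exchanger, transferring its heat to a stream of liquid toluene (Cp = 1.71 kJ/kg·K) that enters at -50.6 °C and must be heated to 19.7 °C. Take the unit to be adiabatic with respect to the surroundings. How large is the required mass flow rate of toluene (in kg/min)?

ṁ_c = 49.6 kg/min

Heat released by hot stream: Q = 152 × 1.84 × (44.0 − 22.7) = 5957.2 kJ/min
Energy balance on cold side (adiabatic exchanger): Q = ṁ_c·Cp_c·(T_c,out − T_c,in)
ṁ_c = 5957.2 / [1.71 × (19.7 − -50.6)] = 49.555 kg/min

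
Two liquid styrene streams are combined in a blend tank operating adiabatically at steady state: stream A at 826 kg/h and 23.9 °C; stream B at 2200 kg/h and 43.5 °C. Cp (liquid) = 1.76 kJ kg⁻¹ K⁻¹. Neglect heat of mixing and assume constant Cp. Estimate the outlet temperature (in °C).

T_out = 38.1 °C

No heat crosses the boundary, so H_out = H_in.
Σ ṁᵢCp,ᵢTᵢ = 826×1.76×23.9 + 2200×1.76×43.5 = 203180
Σ ṁᵢCp,ᵢ = 826×1.76 + 2200×1.76 = 5325.8
T_out = 203180 / 5325.8 = 38.15 °C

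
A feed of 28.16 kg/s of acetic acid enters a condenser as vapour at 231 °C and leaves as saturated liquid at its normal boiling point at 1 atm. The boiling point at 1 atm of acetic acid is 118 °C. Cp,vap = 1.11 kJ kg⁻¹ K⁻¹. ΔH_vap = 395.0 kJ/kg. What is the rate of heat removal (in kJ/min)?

vapour 231→118 °C: -125.43 kJ/kg
condensation at 118 °C: -395 kJ/kg
Δh = -125.43 + -395 = -520.43 kJ/kg
Q = ṁ·Δh = 28.16 kg/s × -520.43 kJ/kg = -14655 kJ/s
|Q| = 14655 kW = 879320 kJ/min

Q_c = 879000 kJ/min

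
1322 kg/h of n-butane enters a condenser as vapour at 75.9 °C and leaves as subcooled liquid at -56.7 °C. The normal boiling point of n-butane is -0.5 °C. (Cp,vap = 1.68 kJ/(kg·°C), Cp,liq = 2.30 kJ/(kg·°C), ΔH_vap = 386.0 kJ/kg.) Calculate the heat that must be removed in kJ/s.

Q_c = 236 kJ/s

vapour 75.9→-0.5 °C: -128.35 kJ/kg
condensation at -0.5 °C: -386 kJ/kg
liquid -0.5→-56.7 °C: -129.26 kJ/kg
Δh = -128.35 + -386 + -129.26 = -643.61 kJ/kg
Q = ṁ·Δh = 1322 kg/h × -643.61 kJ/kg = -850860 kJ/h
|Q| = 236.35 kW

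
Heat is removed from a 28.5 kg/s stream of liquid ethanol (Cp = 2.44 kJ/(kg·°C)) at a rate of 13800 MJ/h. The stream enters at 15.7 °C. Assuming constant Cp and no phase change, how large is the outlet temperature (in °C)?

T_out = -39.4 °C

Q = 13800 MJ/h = 3833.3 kJ/s
ΔT = Q/(ṁ·Cp) = 3833.3/(28.5×2.44) = 55.124 K
T_out = 15.7 − 55.124 = -39.424 °C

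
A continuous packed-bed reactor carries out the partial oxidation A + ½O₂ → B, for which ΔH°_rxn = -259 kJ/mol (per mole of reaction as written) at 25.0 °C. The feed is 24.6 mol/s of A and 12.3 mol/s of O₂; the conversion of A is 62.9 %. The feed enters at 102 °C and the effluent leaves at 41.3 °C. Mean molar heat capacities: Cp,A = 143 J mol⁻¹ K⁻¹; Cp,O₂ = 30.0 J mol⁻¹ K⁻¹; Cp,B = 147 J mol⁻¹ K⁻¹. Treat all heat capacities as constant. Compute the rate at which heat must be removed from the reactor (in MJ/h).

Extent of reaction ξ = 0.629 × 24.6 = 15.473 mol/s
Reaction term: ξ·ΔH°_rxn = 15.473 × -259 = -4007.6 kJ/s
Sensible, feed 102→25 °C: -299.28 kJ/s
Outlet flows (mol/s): A 9.1266, O₂ 4.5633, B 15.473
Sensible, products 25→41.3 °C: 60.58 kJ/s
Q = ΔH = -4246.3 kJ/s = -4246.3 kW
Heat removed = 15287 MJ/h

Q_out = 15300 MJ/h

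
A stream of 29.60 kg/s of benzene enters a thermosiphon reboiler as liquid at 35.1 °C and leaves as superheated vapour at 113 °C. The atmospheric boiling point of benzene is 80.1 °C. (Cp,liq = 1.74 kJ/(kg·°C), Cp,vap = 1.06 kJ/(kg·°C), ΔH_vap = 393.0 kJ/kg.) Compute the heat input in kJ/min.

Q = 899000 kJ/min

liquid 35.1→80.1 °C: 78.3 kJ/kg
vaporisation at 80.1 °C: 393 kJ/kg
vapour 80.1→113 °C: 34.874 kJ/kg
Δh = 78.3 + 393 + 34.874 = 506.17 kJ/kg
Q = ṁ·Δh = 29.60 kg/s × 506.17 kJ/kg = 14983 kJ/s
|Q| = 14983 kW = 898970 kJ/min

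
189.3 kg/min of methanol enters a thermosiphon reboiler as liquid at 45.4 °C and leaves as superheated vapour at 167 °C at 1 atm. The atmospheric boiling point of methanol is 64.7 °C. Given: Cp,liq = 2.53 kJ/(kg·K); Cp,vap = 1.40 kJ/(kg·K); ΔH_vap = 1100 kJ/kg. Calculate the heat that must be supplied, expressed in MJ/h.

Q = 14700 MJ/h

liquid 45.4→64.7 °C: 48.829 kJ/kg
vaporisation at 64.7 °C: 1100 kJ/kg
vapour 64.7→167 °C: 143.22 kJ/kg
Δh = 48.829 + 1100 + 143.22 = 1292 kJ/kg
Q = ṁ·Δh = 189.3 kg/min × 1292 kJ/kg = 244580 kJ/min
|Q| = 4076.4 kW = 14675 MJ/h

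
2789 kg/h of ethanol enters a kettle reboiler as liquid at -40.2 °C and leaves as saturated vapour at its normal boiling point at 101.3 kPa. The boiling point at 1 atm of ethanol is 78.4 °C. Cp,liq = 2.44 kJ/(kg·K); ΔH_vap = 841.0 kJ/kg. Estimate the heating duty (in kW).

liquid -40.2→78.4 °C: 289.38 kJ/kg
vaporisation at 78.4 °C: 841 kJ/kg
Δh = 289.38 + 841 = 1130.4 kJ/kg
Q = ṁ·Δh = 2789 kg/h × 1130.4 kJ/kg = 3.1526e+06 kJ/h
|Q| = 875.73 kW

Q = 876 kW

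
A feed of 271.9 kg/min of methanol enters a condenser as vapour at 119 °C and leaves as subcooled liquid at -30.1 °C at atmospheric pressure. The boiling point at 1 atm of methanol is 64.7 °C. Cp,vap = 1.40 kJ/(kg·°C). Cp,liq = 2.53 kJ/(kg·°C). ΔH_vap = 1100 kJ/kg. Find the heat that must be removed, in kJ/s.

vapour 119→64.7 °C: -76.02 kJ/kg
condensation at 64.7 °C: -1100 kJ/kg
liquid 64.7→-30.1 °C: -239.84 kJ/kg
Δh = -76.02 + -1100 + -239.84 = -1415.9 kJ/kg
Q = ṁ·Δh = 271.9 kg/min × -1415.9 kJ/kg = -384970 kJ/min
|Q| = 6416.2 kW

Q_c = 6420 kJ/s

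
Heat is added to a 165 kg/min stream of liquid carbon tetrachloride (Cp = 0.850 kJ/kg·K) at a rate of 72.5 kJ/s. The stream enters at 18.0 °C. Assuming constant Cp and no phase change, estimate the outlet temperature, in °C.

T_out = 49.0 °C

Q = 72.5 kJ/s = 4350 kJ/min
ΔT = Q/(ṁ·Cp) = 4350/(165×0.850) = 31.016 K
T_out = 18.0 + 31.016 = 49.016 °C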